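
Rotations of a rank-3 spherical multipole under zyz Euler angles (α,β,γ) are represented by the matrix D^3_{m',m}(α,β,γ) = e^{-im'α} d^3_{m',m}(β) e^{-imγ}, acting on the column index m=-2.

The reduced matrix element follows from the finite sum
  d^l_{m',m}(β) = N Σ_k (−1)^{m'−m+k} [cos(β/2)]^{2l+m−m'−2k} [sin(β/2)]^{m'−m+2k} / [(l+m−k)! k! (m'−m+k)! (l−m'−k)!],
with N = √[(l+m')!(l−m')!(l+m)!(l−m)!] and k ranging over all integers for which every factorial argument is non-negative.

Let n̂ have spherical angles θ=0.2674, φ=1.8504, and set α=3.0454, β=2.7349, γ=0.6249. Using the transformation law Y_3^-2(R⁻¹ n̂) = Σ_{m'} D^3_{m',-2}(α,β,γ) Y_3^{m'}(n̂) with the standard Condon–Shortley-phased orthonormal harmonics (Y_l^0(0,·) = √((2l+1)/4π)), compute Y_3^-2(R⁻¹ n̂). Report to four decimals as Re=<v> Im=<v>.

Need the full column D^3_{m',-2} for m'=−3..3 at α=3.0454, β=2.7349, γ=0.6249.
cos(β/2)=0.201948, sin(β/2)=0.979396
d^3_{-3,-2}: single k=1 term ⇒ +0.000806;  D = -0.000461-0.000661i
d^3_{-2,-2}: k∈[0..1] ⇒ +0.000068 -0.007977 = -0.007909;  D = -0.003884-0.006890i
d^3_{-1,-2}: k∈[0..1] ⇒ -0.001040 +0.048935 = +0.047895;  D = -0.019407-0.043787i
d^3_{0,-2}: k∈[0..1] ⇒ +0.008738 -0.205529 = -0.196790;  D = -0.062090-0.186739i
d^3_{1,-2}: k∈[0..1] ⇒ -0.048935 +0.575482 = +0.526546;  D = -0.117375-0.513297i
d^3_{2,-2}: k∈[0..1] ⇒ +0.187621 -0.882573 = -0.694952;  D = -0.089132-0.689212i
d^3_{3,-2}: single k=0 term ⇒ -0.445766;  D = +0.014448+0.445532i
Y_3^{m'}(θ=0.2674,φ=1.8504) and Σ D·Y over m':
  (-0.0005-0.0007i)·(+0.0057+0.0051i)  (-0.0039-0.0069i)·(-0.0583+0.0365i)  (-0.0194-0.0438i)·(-0.0860-0.2997i)  (-0.0621-0.1867i)·(+0.5942+0.0000i)  (-0.1174-0.5133i)·(+0.0860-0.2997i)  (-0.0891-0.6892i)·(-0.0583-0.0365i)  (+0.0144+0.4455i)·(-0.0057+0.0051i)
Y_3^-2(R⁻¹ n̂) = -0.234112-0.069133i

Re=-0.2341 Im=-0.0691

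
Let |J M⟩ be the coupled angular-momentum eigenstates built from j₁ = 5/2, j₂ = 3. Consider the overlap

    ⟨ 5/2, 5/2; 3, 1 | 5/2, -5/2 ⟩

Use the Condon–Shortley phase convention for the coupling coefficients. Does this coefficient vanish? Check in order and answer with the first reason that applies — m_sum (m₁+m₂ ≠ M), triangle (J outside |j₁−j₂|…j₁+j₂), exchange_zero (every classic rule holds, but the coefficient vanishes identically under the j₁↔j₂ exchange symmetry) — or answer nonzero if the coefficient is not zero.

m_sum

m-sum: m₁+m₂ = 5/2+1 = 7/2, M = -5/2  ✗ ⇒ coefficient is 0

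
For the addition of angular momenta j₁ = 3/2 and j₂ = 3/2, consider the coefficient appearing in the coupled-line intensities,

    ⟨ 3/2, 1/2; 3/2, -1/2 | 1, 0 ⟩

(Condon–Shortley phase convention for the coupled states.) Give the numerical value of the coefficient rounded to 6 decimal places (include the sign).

−√(1/20) = -0.223607

j₁+j₂−J=2  J+j₁−j₂=1  J−j₁+j₂=1  j₁+j₂+J+1=5
(j₁±m₁, j₂±m₂, J±M) = (2,1,1,2,1,1)
P² = 1/5
sum k=0..1:
  [0] +1/2 = 1/2
  [1] −1/1 = -1
S = -1/2
C² = P²·S² = 1/20 ; C = -0.223607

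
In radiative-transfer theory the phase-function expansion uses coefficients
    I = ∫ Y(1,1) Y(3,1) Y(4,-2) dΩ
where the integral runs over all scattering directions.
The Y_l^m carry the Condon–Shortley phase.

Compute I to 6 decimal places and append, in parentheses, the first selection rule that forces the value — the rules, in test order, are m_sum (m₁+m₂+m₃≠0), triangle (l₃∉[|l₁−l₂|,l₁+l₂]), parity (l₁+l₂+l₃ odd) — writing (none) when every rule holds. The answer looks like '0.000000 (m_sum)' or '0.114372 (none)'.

m-sum 0 ✓  L=8 even ✓  2≤4≤4 ✓
Π(2lᵢ+1) = 3×7×9 = 189
triangle coeff Δ(1,3,4) = 1/252
Σ_t [0,0]: t=0:+1/36 = 1/36
(3j)²=4/63 [(1 3 4; 0 0 0)], sign=+1
Σ_t [0,0]: t=0:+1/96 = 1/96
(3j)²=5/84 [(1 3 4; 1 1 -2)], sign=+1
⇒ 4πI² = 5/7
I = (+1)√(5/7/(4π)) = 0.23841361
No selection rule forces the value: the integral is nonzero (none).

0.238414 (none)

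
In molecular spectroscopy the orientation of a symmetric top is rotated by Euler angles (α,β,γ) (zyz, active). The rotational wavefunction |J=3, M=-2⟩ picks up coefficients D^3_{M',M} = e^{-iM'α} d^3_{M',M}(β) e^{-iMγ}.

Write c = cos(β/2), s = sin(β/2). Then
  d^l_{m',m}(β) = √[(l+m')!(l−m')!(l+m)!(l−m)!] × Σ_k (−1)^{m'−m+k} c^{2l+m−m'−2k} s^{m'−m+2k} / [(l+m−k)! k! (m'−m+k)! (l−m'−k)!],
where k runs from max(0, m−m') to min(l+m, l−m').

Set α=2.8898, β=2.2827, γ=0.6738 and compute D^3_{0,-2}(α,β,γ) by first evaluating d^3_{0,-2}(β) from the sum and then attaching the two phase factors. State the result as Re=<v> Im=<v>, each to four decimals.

D^3_{0,-2}(2.8898,2.2827,0.6738) = e^{-i·0·2.8898}·d^3_{0,-2}(2.2827)·e^{-i·-2·0.6738}. Compute d first:
With c≡cos(β/2)=0.416367 and s≡sin(β/2)=0.909196, N=[6·6·1·120]^{1/2}=65.726707
k∈{0,1} keeps every argument non-negative
  k=0: (−1)^2·65.7267/(12)·0.4164^4·0.9092^2 = +0.136077
  k=1: (−1)^3·65.7267/(12)·0.4164^2·0.9092^4 = -0.648851
d^3_{0,-2}(2.2827) = +0.136077 -0.648851 = -0.512775
Attach z-rotation phases: D = e^{-i(0)(2.8898)}·(-0.512775)·e^{-i(-2)(0.6738)} = -0.113502-0.500055i

Re=-0.1135 Im=-0.5001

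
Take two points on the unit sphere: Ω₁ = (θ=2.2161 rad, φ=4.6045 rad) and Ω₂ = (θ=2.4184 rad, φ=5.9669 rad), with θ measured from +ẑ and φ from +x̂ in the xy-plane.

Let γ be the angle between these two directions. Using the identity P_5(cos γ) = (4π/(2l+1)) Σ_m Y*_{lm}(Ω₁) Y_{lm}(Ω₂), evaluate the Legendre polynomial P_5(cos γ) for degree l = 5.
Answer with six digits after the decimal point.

-0.053643

Addition theorem: P_5(cos γ) = (4π/11) Σ_m Y*_{lm}(Ω₁) Y_{lm}(Ω₂), m = −5…5:
  [-5]  conj(Y_{5,-5})(Ω₁) = (-0.077594, -0.129609) ; Y_{5,-5}(Ω₂) = (-0.000626, 0.058910) ; Δ = (0.007684, -0.004490)
  [-4]  conj(Y_{5,-4})(Ω₁) = (-0.326647, 0.150423) ; Y_{5,-4}(Ω₂) = (-0.063509, -0.201268) ; Δ = (0.051020, 0.056190)
  [-3]  conj(Y_{5,-3})(Ω₁) = (0.126549, 0.377235) ; Y_{5,-3}(Ω₂) = (0.237075, 0.330721) ; Δ = (-0.094758, 0.131285)
  [-2]  conj(Y_{5,-2})(Ω₁) = (0.054141, -0.011867) ; Y_{5,-2}(Ω₂) = (-0.307926, -0.225728) ; Δ = (-0.019350, -0.008567)
  [-1]  conj(Y_{5,-1})(Ω₁) = (0.036271, 0.334879) ; Y_{5,-1}(Ω₂) = (-0.047307, -0.015482) ; Δ = (0.003469, -0.016404)
  [+0]  conj(Y_{5,0})(Ω₁) = (0.146141, -0.000000) ; Y_{5,0}(Ω₂) = (0.389444, 0.000000) ; Δ = (0.056914, 0.000000)
  [+1]  conj(Y_{5,1})(Ω₁) = (-0.036271, 0.334879) ; Y_{5,1}(Ω₂) = (0.047307, -0.015482) ; Δ = (0.003469, 0.016404)
  [+2]  conj(Y_{5,2})(Ω₁) = (0.054141, 0.011867) ; Y_{5,2}(Ω₂) = (-0.307926, 0.225728) ; Δ = (-0.019350, 0.008567)
  [+3]  conj(Y_{5,3})(Ω₁) = (-0.126549, 0.377235) ; Y_{5,3}(Ω₂) = (-0.237075, 0.330721) ; Δ = (-0.094758, -0.131285)
  [+4]  conj(Y_{5,4})(Ω₁) = (-0.326647, -0.150423) ; Y_{5,4}(Ω₂) = (-0.063509, 0.201268) ; Δ = (0.051020, -0.056190)
  [+5]  conj(Y_{5,5})(Ω₁) = (0.077594, -0.129609) ; Y_{5,5}(Ω₂) = (0.000626, 0.058910) ; Δ = (0.007684, 0.004490)
Total Σ_m = (-0.046957, 0.000000). Multiply by 1.142397: (-0.053643, 0.000000). P_5(cos γ) = -0.053643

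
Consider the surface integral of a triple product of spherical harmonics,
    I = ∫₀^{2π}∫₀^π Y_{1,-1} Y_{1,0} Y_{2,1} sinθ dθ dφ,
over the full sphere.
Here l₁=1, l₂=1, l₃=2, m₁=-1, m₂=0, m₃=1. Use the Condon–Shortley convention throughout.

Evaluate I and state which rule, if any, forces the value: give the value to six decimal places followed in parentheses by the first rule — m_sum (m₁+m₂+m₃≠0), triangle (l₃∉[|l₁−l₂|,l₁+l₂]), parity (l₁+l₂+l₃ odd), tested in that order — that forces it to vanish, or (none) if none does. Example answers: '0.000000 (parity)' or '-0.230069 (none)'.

Rules hold: Σm=0, L=4 even, 0≤2≤2.
N = 3·3·5 = 45
Δ = 0!·2!·2!/5! = 1/30
Racah Σ t=0..0: t=0:+1/1 = 1/1
⇒ 3j(1 1 2; 0 0 0)² = 2/15, sgn +1
Racah Σ t=0..0: t=0:+1/2 = 1/2
⇒ 3j(1 1 2; -1 0 1)² = 1/10, sgn -1
4πI² = N·(3j₀)²·(3jₘ)² = 3/5
I = -1·√(0.6/4π) = -0.21850969
No selection rule forces the value: the integral is nonzero (none).

-0.218510 (none)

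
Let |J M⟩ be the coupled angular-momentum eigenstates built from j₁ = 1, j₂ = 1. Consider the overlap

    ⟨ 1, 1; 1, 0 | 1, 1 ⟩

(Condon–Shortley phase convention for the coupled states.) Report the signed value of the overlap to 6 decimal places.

+0.707107  (= +√(1/2))

triangle: 1!*1!*1!/4! = 1/24
(j±m)!: 2!*0!*1!*1!*2!*0! = 4
prefactor² = (2J+1)*Δ*N² = 1/2
  k=0: +1/(0!*1!*0!*1!*1!*0!) = 1
Σ = 1  ⇒  CG² = 1/2*1² = 1/2
CG = +√(1/2) = +0.707107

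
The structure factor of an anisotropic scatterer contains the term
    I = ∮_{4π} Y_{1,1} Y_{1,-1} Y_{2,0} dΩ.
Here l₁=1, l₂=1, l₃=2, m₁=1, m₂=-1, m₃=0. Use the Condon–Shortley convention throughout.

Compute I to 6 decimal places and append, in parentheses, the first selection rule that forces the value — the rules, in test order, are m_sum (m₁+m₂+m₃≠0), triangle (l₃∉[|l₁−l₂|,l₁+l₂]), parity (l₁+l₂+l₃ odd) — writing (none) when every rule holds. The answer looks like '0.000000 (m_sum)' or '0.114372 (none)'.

Rules hold: Σm=0, L=4 even, 0≤2≤2.
N = 3·3·5 = 45
Δ = 0!·2!·2!/5! = 1/30
Racah Σ t=0..0: t=0:+1/1 = 1/1
⇒ 3j(1 1 2; 0 0 0)² = 2/15, sgn +1
Racah Σ t=0..0: t=0:+1/4 = 1/4
⇒ 3j(1 1 2; 1 -1 0)² = 1/30, sgn +1
4πI² = N·(3j₀)²·(3jₘ)² = 1/5
I = +1·√(0.2/4π) = 0.12615663
No selection rule forces the value: the integral is nonzero (none).

0.126157 (none)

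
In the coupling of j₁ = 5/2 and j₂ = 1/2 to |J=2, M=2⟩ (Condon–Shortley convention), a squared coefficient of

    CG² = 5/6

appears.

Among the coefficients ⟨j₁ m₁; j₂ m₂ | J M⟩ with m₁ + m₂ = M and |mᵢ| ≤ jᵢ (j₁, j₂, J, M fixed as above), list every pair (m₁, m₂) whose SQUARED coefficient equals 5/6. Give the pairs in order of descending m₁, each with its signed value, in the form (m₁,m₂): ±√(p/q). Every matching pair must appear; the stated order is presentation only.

Admissible pairs with m₁+m₂ = M = 2: (3/2,1/2), (5/2,-1/2)
  (m₁,m₂)=(5/2,-1/2): CG² = 5/6, CG = +√(5/6)   ← matches the target
  (m₁,m₂)=(3/2,1/2): CG² = 1/6, CG = −√(1/6)
Pairs with CG² = 5/6: (5/2,-1/2): +√(5/6)

(5/2,-1/2): +√(5/6)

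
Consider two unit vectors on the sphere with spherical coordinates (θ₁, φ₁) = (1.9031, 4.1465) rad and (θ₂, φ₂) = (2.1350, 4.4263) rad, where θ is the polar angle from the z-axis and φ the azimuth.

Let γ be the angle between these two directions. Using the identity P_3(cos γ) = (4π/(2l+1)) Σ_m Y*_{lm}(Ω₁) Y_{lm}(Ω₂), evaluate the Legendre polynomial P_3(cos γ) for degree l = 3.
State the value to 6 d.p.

Expand P_3 via completeness: Σ_{m} conj(Y_{3,m}) at Ω₁ times Y_{3,m} at Ω₂ —
  m=-3: Y*=0.34959 - 0.04459j  Y=0.19050 - 0.16458j  product 0.05926 - 0.06603j
  m=-2: Y*=0.12663 - 0.26966j  Y=0.32807 + 0.21129j  product 0.09852 - 0.06171j
  m=-1: Y*=0.07664 + 0.12066j  Y=-0.03312 + 0.11259j  product -0.01612 + 0.00463j
  m=+0: Y*=0.30044 + 0.00000j  Y=0.31335 + 0.00000j  product 0.09414 + 0.00000j
  m=+1: Y*=-0.07664 + 0.12066j  Y=0.03312 + 0.11259j  product -0.01612 - 0.00463j
  m=+2: Y*=0.12663 + 0.26966j  Y=0.32807 - 0.21129j  product 0.09852 + 0.06171j
  m=+3: Y*=-0.34959 - 0.04459j  Y=-0.19050 - 0.16458j  product 0.05926 + 0.06603j
Total Σ_m = 0.37745 + 0.00000j. Multiply by 1.795196: 0.67760 + 0.00000j. P_3(cos γ) = 0.677604

0.677604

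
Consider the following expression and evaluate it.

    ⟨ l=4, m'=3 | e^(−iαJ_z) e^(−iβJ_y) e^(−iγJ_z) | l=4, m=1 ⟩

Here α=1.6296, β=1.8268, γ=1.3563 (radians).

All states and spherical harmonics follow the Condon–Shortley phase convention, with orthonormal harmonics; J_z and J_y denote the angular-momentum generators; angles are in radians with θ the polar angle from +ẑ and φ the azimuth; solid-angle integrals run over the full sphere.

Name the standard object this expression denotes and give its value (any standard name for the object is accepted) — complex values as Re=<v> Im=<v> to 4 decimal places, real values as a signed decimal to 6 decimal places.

Wigner D-matrix element, Re=-0.4649 Im=-0.0177

This is a Wigner D-matrix element — the rotation-matrix element ⟨l m'| R(α,β,γ) |l m⟩ in the angular-momentum basis.
Split into d^4_{3,1}(β=1.8268) × two z-phases.
Half-angle: c=0.611058, s=0.791586. N=√(5040·1·120·6)=1904.940944
k: max(0,(1)−(3))=0 … min(4+(1),4−(3))=1
  k=0: (−1)^2·1904.9409/(240)·0.6111^6·0.7916^2 = +0.258917
  k=1: (−1)^3·1904.9409/(144)·0.6111^4·0.7916^4 = -0.724170
d^4_{3,1}(1.8268) = +0.258917 -0.724170 = -0.465253
Attach z-rotation phases: D = e^{-i(3)(1.6296)}·(-0.465253)·e^{-i(1)(1.3563)} = -0.464916-0.017715i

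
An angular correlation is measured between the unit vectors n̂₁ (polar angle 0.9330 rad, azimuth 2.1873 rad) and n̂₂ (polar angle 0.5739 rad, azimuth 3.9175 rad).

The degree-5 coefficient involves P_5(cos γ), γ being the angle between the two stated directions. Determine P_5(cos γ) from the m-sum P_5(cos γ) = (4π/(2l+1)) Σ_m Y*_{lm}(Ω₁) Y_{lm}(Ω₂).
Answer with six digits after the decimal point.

0.225026

Term-by-term m-sum for l=5 (normalisation 4π/11 = 1.142397):
  [-5]  conj(Y_{5,-5})(Ω₁) = -0.009172-0.155085i ; Y_{5,-5}(Ω₂) = +0.016197-0.014728i ; Δ = -0.002433-0.002377i
  [-4]  conj(Y_{5,-4})(Ω₁) = -0.284122+0.227688i ; Y_{5,-4}(Ω₂) = -0.107008-0.004064i ; Δ = +0.031329-0.023210i
  [-3]  conj(Y_{5,-3})(Ω₁) = +0.377857+0.108129i ; Y_{5,-3}(Ω₂) = +0.203274+0.215192i ; Δ = +0.053540+0.103291i
  [-2]  conj(Y_{5,-2})(Ω₁) = -0.013728-0.039084i ; Y_{5,-2}(Ω₂) = +0.008884-0.467978i ; Δ = -0.018412+0.006077i
  [-1]  conj(Y_{5,-1})(Ω₁) = +0.196966-0.277947i ; Y_{5,-1}(Ω₂) = -0.195035+0.191367i ; Δ = +0.014775+0.091902i
  [+0]  conj(Y_{5,0})(Ω₁) = -0.132210-0.000000i ; Y_{5,0}(Ω₂) = -0.297859+0.000000i ; Δ = +0.039380+0.000000i
  [+1]  conj(Y_{5,1})(Ω₁) = -0.196966-0.277947i ; Y_{5,1}(Ω₂) = +0.195035+0.191367i ; Δ = +0.014775-0.091902i
  [+2]  conj(Y_{5,2})(Ω₁) = -0.013728+0.039084i ; Y_{5,2}(Ω₂) = +0.008884+0.467978i ; Δ = -0.018412-0.006077i
  [+3]  conj(Y_{5,3})(Ω₁) = -0.377857+0.108129i ; Y_{5,3}(Ω₂) = -0.203274+0.215192i ; Δ = +0.053540-0.103291i
  [+4]  conj(Y_{5,4})(Ω₁) = -0.284122-0.227688i ; Y_{5,4}(Ω₂) = -0.107008+0.004064i ; Δ = +0.031329+0.023210i
  [+5]  conj(Y_{5,5})(Ω₁) = +0.009172-0.155085i ; Y_{5,5}(Ω₂) = -0.016197-0.014728i ; Δ = -0.002433+0.002377i
Σ over m = +0.196977+0.000000i; ×(4π/11) → +0.225026+0.000000i. Real part: 0.225026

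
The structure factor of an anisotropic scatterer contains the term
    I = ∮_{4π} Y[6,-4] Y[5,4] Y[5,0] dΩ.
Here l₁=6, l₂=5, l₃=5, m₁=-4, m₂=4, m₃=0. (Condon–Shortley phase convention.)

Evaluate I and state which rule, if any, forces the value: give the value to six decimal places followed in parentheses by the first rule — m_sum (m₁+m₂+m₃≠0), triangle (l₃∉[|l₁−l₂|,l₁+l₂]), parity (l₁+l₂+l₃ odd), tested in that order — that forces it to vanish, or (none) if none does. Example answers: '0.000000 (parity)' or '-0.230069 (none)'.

m-sum 0 ✓  L=16 even ✓  1≤5≤11 ✓
Π(2lᵢ+1) = 13×11×11 = 1573
triangle coeff Δ(6,5,5) = 1/28588560
Σ_t [1,5]: t=1:−1/345600 t=2:+1/13824 t=3:−1/5184 t=4:+1/13824 t=5:−1/345600 = -7/129600
(3j)²=80/7293 [(6 5 5; 0 0 0)], sign=+1
Σ_t [5,6]: t=5:−1/345600 t=6:+1/207360 = 1/518400
(3j)²=12/2431 [(6 5 5; -4 4 0)], sign=-1
⇒ 4πI² = 320/3757
I = (-1)√(320/3757/(4π)) = -0.08232836
No selection rule forces the value: the integral is nonzero (none).

-0.082328 (none)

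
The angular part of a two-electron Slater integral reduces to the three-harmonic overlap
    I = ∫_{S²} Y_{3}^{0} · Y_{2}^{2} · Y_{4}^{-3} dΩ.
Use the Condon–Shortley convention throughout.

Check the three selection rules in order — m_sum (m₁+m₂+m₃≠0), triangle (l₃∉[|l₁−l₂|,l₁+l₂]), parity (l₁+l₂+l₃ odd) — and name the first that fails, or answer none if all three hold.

Σmᵢ = -1  ✗
l₃∈[|l₁−l₂|,l₁+l₂]=[1,5], have l₃=4
Σlᵢ = 9 ⇒ odd

m_sum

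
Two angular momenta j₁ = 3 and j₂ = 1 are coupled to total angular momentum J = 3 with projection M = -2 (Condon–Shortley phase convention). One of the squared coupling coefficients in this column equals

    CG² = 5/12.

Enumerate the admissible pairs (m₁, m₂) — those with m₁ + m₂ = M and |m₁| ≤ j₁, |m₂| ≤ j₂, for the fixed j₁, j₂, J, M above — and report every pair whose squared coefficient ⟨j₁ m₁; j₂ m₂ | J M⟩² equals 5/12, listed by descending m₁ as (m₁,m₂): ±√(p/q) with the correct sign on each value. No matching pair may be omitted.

Admissible pairs with m₁+m₂ = M = -2: (-3,1), (-2,0), (-1,-1)
  (m₁,m₂)=(-1,-1): CG² = 5/12, CG = +√(5/12)   ← matches the target
  (m₁,m₂)=(-2,0): CG² = 1/3, CG = −√(1/3)
  (m₁,m₂)=(-3,1): CG² = 1/4, CG = −√(1/4)
Pairs with CG² = 5/12: (-1,-1): +√(5/12)

(-1,-1): +√(5/12)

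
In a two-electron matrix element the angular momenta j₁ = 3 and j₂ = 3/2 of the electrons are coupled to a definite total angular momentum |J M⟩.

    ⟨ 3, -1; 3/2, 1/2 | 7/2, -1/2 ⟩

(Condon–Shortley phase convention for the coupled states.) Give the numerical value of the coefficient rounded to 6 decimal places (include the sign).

−√(2/7) ≈ -0.534522

triangle: 1!*5!*2!/9! = 240/362880
(j±m)!: 2!*4!*2!*1!*3!*4! = 13824
prefactor² = (2J+1)*Δ*N² = 512/7
  k=0: +1/(0!*1!*4!*2!*1!*0!) = 1/48
  k=1: −1/(1!*0!*3!*1!*2!*1!) = -1/12
Σ = -1/16  ⇒  CG² = 512/7*(-1/16)² = 2/7
CG = −√(2/7) = -0.534522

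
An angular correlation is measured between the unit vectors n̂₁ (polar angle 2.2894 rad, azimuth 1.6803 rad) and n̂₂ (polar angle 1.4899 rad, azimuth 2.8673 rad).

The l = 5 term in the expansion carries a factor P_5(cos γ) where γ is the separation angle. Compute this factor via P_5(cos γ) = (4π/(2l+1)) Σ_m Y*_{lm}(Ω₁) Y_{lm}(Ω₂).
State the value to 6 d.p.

0.328479

Addition theorem: P_5(cos γ) = (4π/11) Σ_m Y*_{lm}(Ω₁) Y_{lm}(Ω₂), m = −5…5:
  [-5]  conj(Y_{5,-5})(Ω₁) = -0.058385+0.095762i ; Y_{5,-5}(Ω₂) = -0.090412-0.447551i ; Δ = +0.048137+0.017472i
  [-4]  conj(Y_{5,-4})(Ω₁) = -0.280911-0.131567i ; Y_{5,-4}(Ω₂) = +0.053393+0.104174i ; Δ = -0.001293-0.036288i
  [-3]  conj(Y_{5,-3})(Ω₁) = +0.138076-0.405080i ; Y_{5,-3}(Ω₂) = +0.219288+0.236374i ; Δ = +0.126029-0.056192i
  [-2]  conj(Y_{5,-2})(Ω₁) = +0.185251+0.041233i ; Y_{5,-2}(Ω₂) = -0.113818-0.069561i ; Δ = -0.018217-0.017579i
  [-1]  conj(Y_{5,-1})(Ω₁) = +0.029589-0.269125i ; Y_{5,-1}(Ω₂) = -0.279482-0.078642i ; Δ = -0.029434+0.072889i
  [+0]  conj(Y_{5,0})(Ω₁) = +0.269814-0.000000i ; Y_{5,0}(Ω₂) = +0.137464+0.000000i ; Δ = +0.037090+0.000000i
  [+1]  conj(Y_{5,1})(Ω₁) = -0.029589-0.269125i ; Y_{5,1}(Ω₂) = +0.279482-0.078642i ; Δ = -0.029434-0.072889i
  [+2]  conj(Y_{5,2})(Ω₁) = +0.185251-0.041233i ; Y_{5,2}(Ω₂) = -0.113818+0.069561i ; Δ = -0.018217+0.017579i
  [+3]  conj(Y_{5,3})(Ω₁) = -0.138076-0.405080i ; Y_{5,3}(Ω₂) = -0.219288+0.236374i ; Δ = +0.126029+0.056192i
  [+4]  conj(Y_{5,4})(Ω₁) = -0.280911+0.131567i ; Y_{5,4}(Ω₂) = +0.053393-0.104174i ; Δ = -0.001293+0.036288i
  [+5]  conj(Y_{5,5})(Ω₁) = +0.058385+0.095762i ; Y_{5,5}(Ω₂) = +0.090412-0.447551i ; Δ = +0.048137-0.017472i
Σ over m = +0.287535-0.000000i; ×(4π/11) → +0.328479-0.000000i. Real part: 0.328479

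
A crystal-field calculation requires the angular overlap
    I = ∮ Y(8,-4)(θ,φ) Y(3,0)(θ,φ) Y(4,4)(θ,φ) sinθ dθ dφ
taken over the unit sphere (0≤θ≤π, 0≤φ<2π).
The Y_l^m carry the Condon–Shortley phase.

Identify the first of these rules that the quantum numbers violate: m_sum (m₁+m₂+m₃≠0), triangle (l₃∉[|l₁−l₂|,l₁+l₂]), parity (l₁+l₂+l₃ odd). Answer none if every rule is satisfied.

Σmᵢ = 0  ✓
l₃∈[|l₁−l₂|,l₁+l₂]=[5,11] required, l₃=4 fails  ✗
Σlᵢ = 15 ⇒ odd

triangle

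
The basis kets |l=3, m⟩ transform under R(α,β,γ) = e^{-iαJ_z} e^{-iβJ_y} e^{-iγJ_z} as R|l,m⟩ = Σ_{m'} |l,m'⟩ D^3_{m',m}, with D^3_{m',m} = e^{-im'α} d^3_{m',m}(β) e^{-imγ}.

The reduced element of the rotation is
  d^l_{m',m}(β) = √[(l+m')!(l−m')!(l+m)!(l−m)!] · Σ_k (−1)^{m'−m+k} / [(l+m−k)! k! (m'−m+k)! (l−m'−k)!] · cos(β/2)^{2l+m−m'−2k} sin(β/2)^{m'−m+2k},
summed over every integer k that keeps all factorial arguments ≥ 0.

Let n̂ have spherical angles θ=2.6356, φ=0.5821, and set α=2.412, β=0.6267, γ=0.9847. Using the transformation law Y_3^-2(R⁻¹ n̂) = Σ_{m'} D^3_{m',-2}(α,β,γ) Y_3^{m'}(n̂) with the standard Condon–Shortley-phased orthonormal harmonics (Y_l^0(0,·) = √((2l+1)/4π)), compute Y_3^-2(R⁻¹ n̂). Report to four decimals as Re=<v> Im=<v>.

Re=0.2690 Im=0.1561

Need the full column D^3_{m',-2} for m'=−3..3 at α=2.4120, β=0.6267, γ=0.9847.
cos(β/2)=0.951306, sin(β/2)=0.308247
d^3_{-3,-2}: single k=1 term ⇒ +0.588270;  D = -0.574171+0.128021i
d^3_{-2,-2}: k∈[0..1] ⇒ +0.741177 -0.389090 = +0.352088;  D = +0.307246+0.171947i
d^3_{-1,-2}: k∈[0..1] ⇒ -0.759453 +0.159474 = -0.599980;  D = +0.194980+0.567414i
d^3_{0,-2}: k∈[0..1] ⇒ +0.426227 -0.044751 = +0.381476;  D = -0.148063+0.351570i
d^3_{1,-2}: k∈[0..1] ⇒ -0.159474 +0.008372 = -0.151102;  D = -0.136542+0.064715i
d^3_{2,-2}: k∈[0..1] ⇒ +0.040851 -0.000858 = +0.039994;  D = -0.038358-0.011321i
d^3_{3,-2}: single k=0 term ⇒ -0.006485;  D = -0.003413-0.005514i
Y_3^{m'}(θ=2.6356,φ=0.5821) and Σ D·Y over m':
  (-0.5742+0.1280i)·(-0.0083-0.0468i)  (+0.3072+0.1719i)·(-0.0830+0.1929i)  (+0.1950+0.5674i)·(+0.3697-0.2433i)  (-0.1481+0.3516i)·(-0.2694+0.0000i)  (-0.1365+0.0647i)·(-0.3697-0.2433i)  (-0.0384-0.0113i)·(-0.0830-0.1929i)  (-0.0034-0.0055i)·(+0.0083-0.0468i)
Y_3^-2(R⁻¹ n̂) = +0.269046+0.156120i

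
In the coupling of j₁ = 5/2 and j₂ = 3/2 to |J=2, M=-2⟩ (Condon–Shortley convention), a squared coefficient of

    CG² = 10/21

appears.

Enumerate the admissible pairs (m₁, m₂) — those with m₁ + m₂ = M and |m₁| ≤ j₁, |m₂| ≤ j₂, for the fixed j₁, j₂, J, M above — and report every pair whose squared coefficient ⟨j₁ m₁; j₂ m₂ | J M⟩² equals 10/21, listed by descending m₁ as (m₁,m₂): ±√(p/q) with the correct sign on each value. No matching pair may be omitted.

(-5/2,1/2): +√(10/21)

Admissible pairs with m₁+m₂ = M = -2: (-5/2,1/2), (-3/2,-1/2), (-1/2,-3/2)
  (m₁,m₂)=(-1/2,-3/2): CG² = 1/7, CG = +√(1/7)
  (m₁,m₂)=(-3/2,-1/2): CG² = 8/21, CG = −√(8/21)
  (m₁,m₂)=(-5/2,1/2): CG² = 10/21, CG = +√(10/21)   ← matches the target
Pairs with CG² = 10/21: (-5/2,1/2): +√(10/21)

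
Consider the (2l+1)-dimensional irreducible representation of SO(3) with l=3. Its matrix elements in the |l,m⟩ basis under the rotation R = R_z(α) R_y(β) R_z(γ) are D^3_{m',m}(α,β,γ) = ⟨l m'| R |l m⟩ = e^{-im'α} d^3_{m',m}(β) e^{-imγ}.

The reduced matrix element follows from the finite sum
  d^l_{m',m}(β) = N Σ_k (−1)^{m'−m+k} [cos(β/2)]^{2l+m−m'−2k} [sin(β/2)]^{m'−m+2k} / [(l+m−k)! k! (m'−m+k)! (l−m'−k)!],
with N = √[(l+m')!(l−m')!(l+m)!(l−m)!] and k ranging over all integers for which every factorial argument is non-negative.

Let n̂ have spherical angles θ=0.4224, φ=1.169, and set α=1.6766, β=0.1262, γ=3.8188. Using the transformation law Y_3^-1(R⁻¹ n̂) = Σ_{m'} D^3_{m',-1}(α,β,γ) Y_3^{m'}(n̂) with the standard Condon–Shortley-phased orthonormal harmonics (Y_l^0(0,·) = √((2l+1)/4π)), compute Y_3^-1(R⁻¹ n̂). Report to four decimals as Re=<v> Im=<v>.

Need the full column D^3_{m',-1} for m'=−3..3 at α=1.6766, β=0.1262, γ=3.8188.
cos(β/2)=0.998010, sin(β/2)=0.063058
d^3_{-3,-1}: single k=2 term ⇒ +0.015278;  D = -0.012811+0.008324i
d^3_{-2,-1}: k∈[1..2] ⇒ +0.197431 -0.001576 = +0.195855;  D = +0.123454+0.152047i
d^3_{-1,-1}: k∈[0..2] ⇒ +0.988118 -0.031558 +0.000094 = +0.956655;  D = +0.674840-0.678070i
d^3_{0,-1}: k∈[0..2] ⇒ -0.216275 +0.002590 -0.000003 = -0.213688;  D = +0.166533+0.133901i
d^3_{1,-1}: k∈[0..2] ⇒ +0.023669 -0.000126 +0.000000 = +0.023543;  D = -0.012732+0.019803i
d^3_{2,-1}: k∈[0..1] ⇒ -0.001576 +0.000003 = -0.001573;  D = -0.001406-0.000706i
d^3_{3,-1}: single k=0 term ⇒ +0.000061;  D = +0.000021-0.000057i
Y_3^{m'}(θ=0.4224,φ=1.169) and Σ D·Y over m':
  (-0.0128+0.0083i)·(-0.0268+0.0103i)  (+0.1235+0.1520i)·(-0.1087-0.1128i)  (+0.6748-0.6781i)·(+0.1637-0.3853i)  (+0.1665+0.1339i)·(+0.3947+0.0000i)  (-0.0127+0.0198i)·(-0.1637-0.3853i)  (-0.0014-0.0007i)·(-0.1087+0.1128i)  (+0.0000-0.0001i)·(+0.0268+0.0103i)
Y_3^-1(R⁻¹ n̂) = -0.071105-0.347387i

Re=-0.0711 Im=-0.3474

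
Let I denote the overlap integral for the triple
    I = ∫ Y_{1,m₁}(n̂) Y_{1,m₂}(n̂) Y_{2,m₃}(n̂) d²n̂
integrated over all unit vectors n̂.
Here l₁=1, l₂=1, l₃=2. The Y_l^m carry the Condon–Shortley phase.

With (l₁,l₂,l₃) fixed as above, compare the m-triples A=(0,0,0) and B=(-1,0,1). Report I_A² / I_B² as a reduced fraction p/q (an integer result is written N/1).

4/3

Same 1,1,2: normalisation and zero-m 3j drop out of the ratio.
A: Δ: 0! 2! 2! / 5! → 1/30; sum: t=0:+1/1 = 1/1; 3j²(1 1 2; 0 0 0) = Δ·Π!·Σ² = 2/15  (sign +1)
B: Δ: 0! 2! 2! / 5! → 1/30; sum: t=0:+1/2 = 1/2; 3j²(1 1 2; -1 0 1) = Δ·Π!·Σ² = 1/10  (sign -1)
I_A²/I_B² = (2/15)/(1/10) = 4/3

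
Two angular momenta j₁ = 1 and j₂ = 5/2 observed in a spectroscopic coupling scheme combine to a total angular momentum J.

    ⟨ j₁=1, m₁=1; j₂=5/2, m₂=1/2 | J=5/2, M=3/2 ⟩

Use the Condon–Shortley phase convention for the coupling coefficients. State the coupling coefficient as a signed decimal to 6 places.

+√(16/35) ≈ +0.676123

j₁+j₂−J=1  J+j₁−j₂=1  J−j₁+j₂=4  j₁+j₂+J+1=7
(j₁±m₁, j₂±m₂, J±M) = (2,0,3,2,4,1)
P² = 576/35
sum k=0..0:
  [0] +1/6 = 1/6
S = 1/6
C² = P²·S² = 16/35 ; C = +0.676123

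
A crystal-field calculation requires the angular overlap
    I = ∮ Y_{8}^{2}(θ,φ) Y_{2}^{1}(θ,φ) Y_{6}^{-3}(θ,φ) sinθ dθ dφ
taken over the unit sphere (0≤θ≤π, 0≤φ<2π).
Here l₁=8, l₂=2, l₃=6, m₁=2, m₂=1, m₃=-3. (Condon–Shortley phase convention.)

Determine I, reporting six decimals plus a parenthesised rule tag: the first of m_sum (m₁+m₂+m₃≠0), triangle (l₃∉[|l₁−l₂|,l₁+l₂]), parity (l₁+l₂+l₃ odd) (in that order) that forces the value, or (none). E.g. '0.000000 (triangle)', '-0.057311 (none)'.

0.120013 (none)

m-sum 0 ✓  L=16 even ✓  6≤6≤10 ✓
Π(2lᵢ+1) = 17×5×13 = 1105
triangle coeff Δ(8,2,6) = 1/30940
Σ_t [2,2]: t=2:+1/2073600 = 1/2073600
(3j)²=28/1105 [(8 2 6; 0 0 0)], sign=+1
Σ_t [3,3]: t=3:−1/13063680 = -1/13063680
(3j)²=10/1547 [(8 2 6; 2 1 -3)], sign=+1
⇒ 4πI² = 40/221
I = (+1)√(40/221/(4π)) = 0.12001318
No selection rule forces the value: the integral is nonzero (none).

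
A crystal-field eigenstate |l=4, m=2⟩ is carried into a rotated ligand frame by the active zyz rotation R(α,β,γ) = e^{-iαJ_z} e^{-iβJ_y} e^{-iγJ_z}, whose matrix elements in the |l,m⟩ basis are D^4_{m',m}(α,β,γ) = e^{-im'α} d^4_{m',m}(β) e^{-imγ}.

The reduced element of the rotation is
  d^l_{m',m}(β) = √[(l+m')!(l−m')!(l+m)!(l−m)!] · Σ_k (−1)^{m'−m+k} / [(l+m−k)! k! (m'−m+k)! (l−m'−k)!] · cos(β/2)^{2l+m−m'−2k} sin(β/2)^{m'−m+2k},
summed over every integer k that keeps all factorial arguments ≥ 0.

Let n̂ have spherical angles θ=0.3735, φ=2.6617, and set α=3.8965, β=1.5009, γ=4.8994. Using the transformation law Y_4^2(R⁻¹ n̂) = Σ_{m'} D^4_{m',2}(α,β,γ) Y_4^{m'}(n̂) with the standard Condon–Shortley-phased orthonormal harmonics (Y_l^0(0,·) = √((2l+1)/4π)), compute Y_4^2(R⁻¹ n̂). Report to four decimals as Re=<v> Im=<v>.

Re=0.2314 Im=0.0824

Need the full column D^4_{m',2} for m'=−4..4 at α=3.8965, β=1.5009, γ=4.8994.
cos(β/2)=0.731382, sin(β/2)=0.681968
d^4_{-4,2}: single k=6 term ⇒ +0.284742;  D = +0.250431-0.135508i
d^4_{-3,2}: k∈[5..6] ⇒ +0.647796 -0.187740 = +0.460056;  D = -0.144676+0.436715i
d^4_{-2,2}: k∈[4..6] ⇒ +0.928377 -0.645734 +0.046786 = +0.329428;  D = -0.138826-0.298748i
d^4_{-1,2}: k∈[3..5] ⇒ +0.938703 -1.224219 +0.212877 = -0.072638;  D = -0.067433-0.027003i
d^4_{0,2}: k∈[2..4] ⇒ +0.675328 -1.565752 +0.510498 = -0.379926;  D = +0.353660-0.138811i
d^4_{1,2}: k∈[1..3] ⇒ +0.323900 -1.408055 +0.816146 = -0.268010;  D = -0.114608+0.242269i
d^4_{2,2}: k∈[0..2] ⇒ +0.081876 -0.854230 +0.928377 = +0.156022;  D = +0.048047+0.148440i
d^4_{3,2}: k∈[0..1] ⇒ -0.285653 +0.745073 = +0.459420;  D = -0.402550-0.221405i
d^4_{4,2}: single k=0 term ⇒ +0.376680;  D = +0.364777-0.093943i
Y_4^{m'}(θ=0.3735,φ=2.6617) and Σ D·Y over m':
  (+0.2504-0.1355i)·(-0.0027+0.0074i)  (-0.1447+0.4367i)·(-0.0074-0.0561i)  (-0.1388-0.2987i)·(+0.1295+0.1849i)  (-0.0674-0.0270i)·(-0.4374-0.2277i)  (+0.3537-0.1388i)·(+0.3486+0.0000i)  (-0.1146+0.2423i)·(+0.4374-0.2277i)  (+0.0480+0.1484i)·(+0.1295-0.1849i)  (-0.4026-0.2214i)·(+0.0074-0.0561i)  (+0.3648-0.0939i)·(-0.0027-0.0074i)
Y_4^2(R⁻¹ n̂) = +0.231396+0.082438i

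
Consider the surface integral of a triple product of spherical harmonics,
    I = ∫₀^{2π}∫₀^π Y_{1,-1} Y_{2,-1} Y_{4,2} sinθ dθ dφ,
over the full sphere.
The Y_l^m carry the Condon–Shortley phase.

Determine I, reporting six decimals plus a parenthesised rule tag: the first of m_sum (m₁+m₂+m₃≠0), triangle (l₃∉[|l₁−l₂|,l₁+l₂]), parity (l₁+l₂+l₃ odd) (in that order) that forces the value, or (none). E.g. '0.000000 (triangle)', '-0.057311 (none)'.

0.000000 (triangle)

|1−2|≤4≤1+2 violated ⇒ I = 0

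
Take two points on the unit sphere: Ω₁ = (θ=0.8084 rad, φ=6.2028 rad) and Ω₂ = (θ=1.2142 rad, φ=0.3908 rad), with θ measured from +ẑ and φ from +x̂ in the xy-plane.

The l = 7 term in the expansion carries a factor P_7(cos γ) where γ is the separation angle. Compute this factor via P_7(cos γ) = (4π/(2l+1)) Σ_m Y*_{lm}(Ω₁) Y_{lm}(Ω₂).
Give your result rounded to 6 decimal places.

Term-by-term m-sum for l=7 (normalisation 4π/15 = 0.837758):
  [-7]  conj(Y_{7,-7})(Ω₁) = 0.04375 - 0.02760j ; Y_{7,-7}(Ω₂) = -0.29151 - 0.12531j ; Δ = -0.01621 + 0.00256j
  [-6]  conj(Y_{7,-6})(Ω₁) = 0.16376 - 0.08574j ; Y_{7,-6}(Ω₂) = -0.30915 - 0.31628j ; Δ = -0.07774 - 0.02529j
  [-5]  conj(Y_{7,-5})(Ω₁) = 0.34742 - 0.14767j ; Y_{7,-5}(Ω₂) = -0.05792 - 0.14367j ; Δ = -0.04134 - 0.04136j
  [-4]  conj(Y_{7,-4})(Ω₁) = 0.42103 - 0.14025j ; Y_{7,-4}(Ω₂) = -0.00212 + 0.27968j ; Δ = 0.03833 + 0.11805j
  [-3]  conj(Y_{7,-3})(Ω₁) = 0.16477 - 0.04052j ; Y_{7,-3}(Ω₂) = -0.10310 + 0.24496j ; Δ = -0.00706 + 0.04454j
  [-2]  conj(Y_{7,-2})(Ω₁) = -0.27520 + 0.04463j ; Y_{7,-2}(Ω₂) = 0.12660 - 0.12564j ; Δ = -0.02923 + 0.04023j
  [-1]  conj(Y_{7,-1})(Ω₁) = -0.30721 + 0.02475j ; Y_{7,-1}(Ω₂) = 0.26990 - 0.11119j ; Δ = -0.08016 + 0.04084j
  [+0]  conj(Y_{7,0})(Ω₁) = 0.19511 + 0.00000j ; Y_{7,0}(Ω₂) = -0.14609 + 0.00000j ; Δ = -0.02850 + 0.00000j
  [+1]  conj(Y_{7,1})(Ω₁) = 0.30721 + 0.02475j ; Y_{7,1}(Ω₂) = -0.26990 - 0.11119j ; Δ = -0.08016 - 0.04084j
  [+2]  conj(Y_{7,2})(Ω₁) = -0.27520 - 0.04463j ; Y_{7,2}(Ω₂) = 0.12660 + 0.12564j ; Δ = -0.02923 - 0.04023j
  [+3]  conj(Y_{7,3})(Ω₁) = -0.16477 - 0.04052j ; Y_{7,3}(Ω₂) = 0.10310 + 0.24496j ; Δ = -0.00706 - 0.04454j
  [+4]  conj(Y_{7,4})(Ω₁) = 0.42103 + 0.14025j ; Y_{7,4}(Ω₂) = -0.00212 - 0.27968j ; Δ = 0.03833 - 0.11805j
  [+5]  conj(Y_{7,5})(Ω₁) = -0.34742 - 0.14767j ; Y_{7,5}(Ω₂) = 0.05792 - 0.14367j ; Δ = -0.04134 + 0.04136j
  [+6]  conj(Y_{7,6})(Ω₁) = 0.16376 + 0.08574j ; Y_{7,6}(Ω₂) = -0.30915 + 0.31628j ; Δ = -0.07774 + 0.02529j
  [+7]  conj(Y_{7,7})(Ω₁) = -0.04375 - 0.02760j ; Y_{7,7}(Ω₂) = 0.29151 - 0.12531j ; Δ = -0.01621 - 0.00256j
Total Σ_m = -0.45535 + 0.00000j. Multiply by 0.837758: -0.38147 + 0.00000j. P_7(cos γ) = -0.381471

-0.381471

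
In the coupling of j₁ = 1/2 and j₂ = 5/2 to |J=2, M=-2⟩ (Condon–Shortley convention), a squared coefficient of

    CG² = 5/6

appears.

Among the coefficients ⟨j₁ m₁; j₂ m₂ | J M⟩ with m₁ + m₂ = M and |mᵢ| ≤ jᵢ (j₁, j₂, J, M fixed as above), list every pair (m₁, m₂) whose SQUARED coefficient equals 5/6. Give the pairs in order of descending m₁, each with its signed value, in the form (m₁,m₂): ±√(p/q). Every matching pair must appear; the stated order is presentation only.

Admissible pairs with m₁+m₂ = M = -2: (-1/2,-3/2), (1/2,-5/2)
  (m₁,m₂)=(1/2,-5/2): CG² = 5/6, CG = +√(5/6)   ← matches the target
  (m₁,m₂)=(-1/2,-3/2): CG² = 1/6, CG = −√(1/6)
Pairs with CG² = 5/6: (1/2,-5/2): +√(5/6)

(1/2,-5/2): +√(5/6)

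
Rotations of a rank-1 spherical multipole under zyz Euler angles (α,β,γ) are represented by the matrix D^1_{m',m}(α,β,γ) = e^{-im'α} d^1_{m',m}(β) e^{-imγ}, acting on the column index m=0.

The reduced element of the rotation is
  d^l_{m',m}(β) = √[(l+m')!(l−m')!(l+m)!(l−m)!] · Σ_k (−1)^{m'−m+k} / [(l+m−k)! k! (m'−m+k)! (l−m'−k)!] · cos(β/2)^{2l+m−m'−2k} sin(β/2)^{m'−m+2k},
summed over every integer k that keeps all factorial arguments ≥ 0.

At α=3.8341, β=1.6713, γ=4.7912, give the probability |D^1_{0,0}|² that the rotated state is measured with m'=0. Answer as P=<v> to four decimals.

Split into d^1_{0,0}(β=1.6713) × two z-phases.
c=cos(1.671300/2)=0.670696, s=sin(1.671300/2)=0.741733; N=√[1·1·1·1]=1.000000
Admissible k: 0..1 (factorial args all ≥0)
  k=0: (−1)^0·1.0000/(1)·0.6707^2·0.7417^0 = +0.449833
  k=1: (−1)^1·1.0000/(1)·0.6707^0·0.7417^2 = -0.550167
d^1_{0,0}(1.6713) = +0.449833 -0.550167 = -0.100335
|D^1_{0,0}|² = |d^1_{0,0}(β)|² = (-0.100335)² = 0.010067 (the z-rotation phases have unit modulus)

P=0.0101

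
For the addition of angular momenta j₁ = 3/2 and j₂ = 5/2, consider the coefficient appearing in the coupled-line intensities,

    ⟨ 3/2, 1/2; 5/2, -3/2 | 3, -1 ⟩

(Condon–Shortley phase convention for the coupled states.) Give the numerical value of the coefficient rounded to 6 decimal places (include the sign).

+0.639010  (= +√(49/120))

√[7·1!2!4!/8! · 2!1!1!4!2!4!] = √(96/5)
  +(−1)^0/∏(0,1,1,1,1,3)! = 1/6  (running 1/6)
  +(−1)^1/∏(1,0,0,0,2,4)! = -1/48  (running 7/48)
⟨..|..⟩ = √(96/5)·(7/48) = +0.639010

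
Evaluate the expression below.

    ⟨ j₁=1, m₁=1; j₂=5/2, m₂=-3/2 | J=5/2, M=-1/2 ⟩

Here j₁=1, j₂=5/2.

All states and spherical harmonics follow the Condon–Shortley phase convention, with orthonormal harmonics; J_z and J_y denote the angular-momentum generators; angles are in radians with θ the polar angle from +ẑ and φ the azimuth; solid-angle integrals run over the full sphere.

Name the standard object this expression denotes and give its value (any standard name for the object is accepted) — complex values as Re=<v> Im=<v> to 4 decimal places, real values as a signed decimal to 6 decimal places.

Clebsch–Gordan coefficient, +√(16/35) ≈ +0.676123

This is a Clebsch–Gordan (vector-coupling) coefficient.
triangle: 1!×1!×4!/7! = 24/5040
(j±m)!: 2!×0!×1!×4!×2!×3! = 576
prefactor² = (2J+1)×Δ×N² = 576/35
  k=0: +1/(0!×1!×0!×1!×1!×3!) = 1/6
Σ = 1/6  ⇒  CG² = 576/35×(1/6)² = 16/35
CG = +√(16/35) = +0.676123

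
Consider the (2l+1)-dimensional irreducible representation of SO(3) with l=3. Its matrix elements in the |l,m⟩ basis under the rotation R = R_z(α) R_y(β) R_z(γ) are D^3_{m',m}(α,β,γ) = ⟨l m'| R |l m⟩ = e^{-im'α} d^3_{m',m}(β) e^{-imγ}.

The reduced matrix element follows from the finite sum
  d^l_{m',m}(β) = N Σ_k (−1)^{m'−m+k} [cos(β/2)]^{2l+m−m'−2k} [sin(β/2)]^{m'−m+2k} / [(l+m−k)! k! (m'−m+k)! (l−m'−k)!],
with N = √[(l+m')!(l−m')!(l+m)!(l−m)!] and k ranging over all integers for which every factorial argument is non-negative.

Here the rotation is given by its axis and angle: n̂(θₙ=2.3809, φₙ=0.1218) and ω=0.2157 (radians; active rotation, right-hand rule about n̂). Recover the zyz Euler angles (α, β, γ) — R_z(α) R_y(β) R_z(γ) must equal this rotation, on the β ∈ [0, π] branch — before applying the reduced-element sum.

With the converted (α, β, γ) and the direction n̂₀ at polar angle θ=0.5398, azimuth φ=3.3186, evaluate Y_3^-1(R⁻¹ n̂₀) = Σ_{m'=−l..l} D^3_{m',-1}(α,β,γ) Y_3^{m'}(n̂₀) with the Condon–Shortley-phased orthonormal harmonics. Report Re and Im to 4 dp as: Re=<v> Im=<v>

Axis–angle → zyz. n̂ = (sinθₙcosφₙ, sinθₙsinφₙ, cosθₙ) = (+0.684316, +0.083764, -0.724359), ω = 0.2157.
R = I cosω + sinω [n̂]ₓ + (1−cosω) n̂n̂ᵀ gives
  R = [+0.987679, +0.156364, +0.006441; -0.153707, +0.976989, -0.147871; -0.029415, +0.145059, +0.988986]
β = atan2(√(R₁₃²+R₂₃²), R₃₃) = 0.148557; α = atan2(R₂₃, R₁₃) mod 2π = 4.755923; γ = atan2(R₃₂, −R₃₁) mod 2π = 1.370730
Need the full column D^3_{m',-1} for m'=−3..3 at α=4.7559, β=0.1486, γ=1.3707.
cos(β/2)=0.997243, sin(β/2)=0.074210
d^3_{-3,-1}: single k=2 term ⇒ +0.021095;  D = -0.021044+0.001464i
d^3_{-2,-1}: k∈[1..2] ⇒ +0.231456 -0.002563 = +0.228892;  D = -0.025809-0.227433i
d^3_{-1,-1}: k∈[0..2] ⇒ +0.983569 -0.043573 +0.000181 = +0.940177;  D = +0.928682-0.146568i
d^3_{0,-1}: k∈[0..2] ⇒ -0.253547 +0.004212 -0.000008 = -0.249343;  D = -0.049553-0.244369i
d^3_{1,-1}: k∈[0..2] ⇒ +0.032680 -0.000241 +0.000000 = +0.032439;  D = -0.031481+0.007824i
d^3_{2,-1}: k∈[0..1] ⇒ -0.002563 +0.000007 = -0.002556;  D = +0.000724+0.002452i
d^3_{3,-1}: single k=0 term ⇒ +0.000117;  D = +0.000110-0.000038i
Y_3^{m'}(θ=0.5398,φ=3.3186) and Σ D·Y over m':
  (-0.0210+0.0015i)·(-0.0488+0.0287i)  (-0.0258-0.2274i)·(+0.2172-0.0803i)  (+0.9287-0.1466i)·(-0.4381+0.0784i)  (-0.0496-0.2444i)·(+0.2174+0.0000i)  (-0.0315+0.0078i)·(+0.4381+0.0784i)  (+0.0007+0.0025i)·(+0.2172+0.0803i)  (+0.0001-0.0000i)·(+0.0488+0.0287i)
Y_3^-1(R⁻¹ n̂) = -0.443433+0.037395i

Re=-0.4434 Im=0.0374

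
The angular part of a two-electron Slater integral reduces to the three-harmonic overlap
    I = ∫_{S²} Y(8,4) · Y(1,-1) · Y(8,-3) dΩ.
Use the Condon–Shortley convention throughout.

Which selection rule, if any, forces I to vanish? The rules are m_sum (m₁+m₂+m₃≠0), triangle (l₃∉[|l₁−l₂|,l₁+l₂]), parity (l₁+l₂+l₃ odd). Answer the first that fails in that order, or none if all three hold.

Σmᵢ = 0  ✓
l₃∈[|l₁−l₂|,l₁+l₂]=[7,9], have l₃=8  ✓
Σlᵢ = 17 ⇒ odd  ✗

parity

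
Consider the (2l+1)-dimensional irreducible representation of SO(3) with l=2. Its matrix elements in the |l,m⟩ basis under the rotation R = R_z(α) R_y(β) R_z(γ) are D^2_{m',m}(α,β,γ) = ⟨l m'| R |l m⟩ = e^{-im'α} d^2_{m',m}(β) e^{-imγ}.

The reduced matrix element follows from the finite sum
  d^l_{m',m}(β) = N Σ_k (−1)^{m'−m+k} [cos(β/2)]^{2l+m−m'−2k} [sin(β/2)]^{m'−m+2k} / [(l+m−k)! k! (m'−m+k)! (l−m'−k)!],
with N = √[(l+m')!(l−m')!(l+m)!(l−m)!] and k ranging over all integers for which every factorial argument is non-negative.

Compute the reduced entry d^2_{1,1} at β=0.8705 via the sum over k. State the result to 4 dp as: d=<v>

d^2_{1,1}(β=0.8705) via the finite sum:
Half-angle: c=0.906765, s=0.421637. N=√(6·1·6·1)=6.000000
k∈{0,1} keeps every argument non-negative
  k=0: (−1)^0·6.0000/(6)·0.9068^4·0.4216^0 = +0.676049
  k=1: (−1)^1·6.0000/(2)·0.9068^2·0.4216^2 = -0.438519
d^2_{1,1}(0.8705) = +0.676049 -0.438519 = +0.237531

d=0.2375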